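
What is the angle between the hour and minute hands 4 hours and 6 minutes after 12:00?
First find the time 4 hours and 6 minutes after 12:00.
Total minutes: 12 x 60 + 0 + 4 x 60 + 6 = 966.
966 mod 720 = 246 minutes = 4:06.
Now compute the angle at 4:06:
Hour hand: 4 x 30 + 6 x 0.5 = 123 degrees
Minute hand: 6 x 6 = 36 degrees
Difference: |123 - 36| = 87 degrees
The angle is 87 degrees

Final answer: 87 degrees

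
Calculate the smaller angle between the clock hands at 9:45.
Hour hand position: 9 x 30 + 45 x 0.5 = 292.5 degrees
Minute hand position: 45 x 6 = 270 degrees
Difference: |292.5 - 270| = 22.5 degrees
The angle between the hands is 22.5 degrees

Final answer: 22.5 degrees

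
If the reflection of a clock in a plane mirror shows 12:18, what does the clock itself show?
Reflection across the vertical (12-6) axis maps a hand at angle A degrees to (360 - A) degrees, which sends a reading of T minutes past 12:00 to (720 - T) minutes past 12:00.
Mirror reads 12:18 = 18 minutes past 12:00.
Actual time: (720 - 18) mod 720 = 702 minutes = 11:42.

Final answer: 11:42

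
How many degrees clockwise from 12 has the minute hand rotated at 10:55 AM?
The minute hand moves 6 degrees per minute.
At 10:55: 55 x 6 = 330 degrees

Final answer: 330 degrees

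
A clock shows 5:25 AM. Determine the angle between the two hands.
Hour hand position: 5 x 30 + 25 x 0.5 = 162.5 degrees
Minute hand position: 25 x 6 = 150 degrees
Difference: |162.5 - 150| = 12.5 degrees
The angle between the hands is 12.5 degrees

Final answer: 12.5 degrees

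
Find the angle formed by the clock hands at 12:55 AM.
Hour hand position: 0 x 30 + 55 x 0.5 = 27.5 degrees
Minute hand position: 55 x 6 = 330 degrees
Difference: |27.5 - 330| = 302.5 degrees
Since 302.5 > 180, the smaller angle is 360 - 302.5 = 57.5 degrees

Final answer: 57.5 degrees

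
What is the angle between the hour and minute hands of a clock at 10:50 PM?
Hour hand position: 10 x 30 + 50 x 0.5 = 325 degrees
Minute hand position: 50 x 6 = 300 degrees
Difference: |325 - 300| = 25 degrees
The angle between the hands is 25 degrees

Final answer: 25 degrees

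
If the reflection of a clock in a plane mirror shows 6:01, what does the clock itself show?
Reflection across the vertical (12-6) axis maps a hand at angle A degrees to (360 - A) degrees, which sends a reading of T minutes past 12:00 to (720 - T) minutes past 12:00.
Mirror reads 6:01 = 361 minutes past 12:00.
Actual time: (720 - 361) mod 720 = 359 minutes = 5:59.

Final answer: 5:59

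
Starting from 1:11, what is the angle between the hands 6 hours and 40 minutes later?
First find the time 6 hours and 40 minutes after 1:11.
Total minutes: 1 x 60 + 11 + 6 x 60 + 40 = 471.
471 mod 720 = 471 minutes = 7:51.
Now compute the angle at 7:51:
Hour hand: 7 x 30 + 51 x 0.5 = 235.5 degrees
Minute hand: 51 x 6 = 306 degrees
Difference: |235.5 - 306| = 70.5 degrees
The angle is 70.5 degrees

Final answer: 70.5 degrees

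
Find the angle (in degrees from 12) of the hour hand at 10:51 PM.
The hour hand moves 30 degrees per hour and 0.5 degrees per minute.
At 10:51: (10) x 30 + 51 x 0.5 = 300 + 25.5 = 325.5 degrees

Final answer: 325.5 degrees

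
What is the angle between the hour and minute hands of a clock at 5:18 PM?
Hour hand position: 5 x 30 + 18 x 0.5 = 159 degrees
Minute hand position: 18 x 6 = 108 degrees
Difference: |159 - 108| = 51 degrees
The angle between the hands is 51 degrees

Final answer: 51 degrees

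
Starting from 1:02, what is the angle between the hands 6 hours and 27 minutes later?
First find the time 6 hours and 27 minutes after 1:02.
Total minutes: 1 x 60 + 2 + 6 x 60 + 27 = 449.
449 mod 720 = 449 minutes = 7:29.
Now compute the angle at 7:29:
Hour hand: 7 x 30 + 29 x 0.5 = 224.5 degrees
Minute hand: 29 x 6 = 174 degrees
Difference: |224.5 - 174| = 50.5 degrees
The angle is 50.5 degrees

Final answer: 50.5 degrees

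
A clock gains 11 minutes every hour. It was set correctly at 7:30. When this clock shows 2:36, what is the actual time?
For every 60 true minutes, the faulty clock advances 71 minutes, so 1 faulty-clock minute corresponds to 60/71 true minutes.
From 7:30 to 2:36 on the faulty dial is 426 minutes.
True elapsed: 426 x 60/71 = 360 minutes = 6 hours.
True time: 7:30 + 6 hours = 1:30.

Final answer: 1:30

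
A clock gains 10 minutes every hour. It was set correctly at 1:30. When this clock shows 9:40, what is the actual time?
For every 60 true minutes, the faulty clock advances 70 minutes, so 1 faulty-clock minute corresponds to 60/70 true minutes.
From 1:30 to 9:40 on the faulty dial is 490 minutes.
True elapsed: 490 x 60/70 = 420 minutes = 7 hours.
True time: 1:30 + 7 hours = 8:30.

Final answer: 8:30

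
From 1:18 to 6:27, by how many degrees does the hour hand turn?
The hour hand moves 0.5 degrees per minute.
Time elapsed: 6:27 - 1:18 = 309 minutes
Angular displacement: 309 x 0.5 = 154.5 degrees

Final answer: 154.5 degrees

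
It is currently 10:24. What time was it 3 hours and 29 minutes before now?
Starting time: 10:24 = 624 total minutes past 12:00
Subtracting: 3 hours and 29 minutes = 209 minutes
624 - 209 = 415 minutes
= 6 hours and 55 minutes past 12:00 = 6:55

Final answer: 6:55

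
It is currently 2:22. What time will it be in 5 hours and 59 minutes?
Starting time: 2:22
Adding 59 minutes to 22 minutes: 22 + 59 = 81 minutes = 1 hour and 21 minutes
Adding 5 hours: 2 + 5 + 1 (carry) = 8
Final time: 8:21

Final answer: 8:21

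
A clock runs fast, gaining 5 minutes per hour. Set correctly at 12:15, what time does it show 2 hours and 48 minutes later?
For every 60 true minutes, the faulty clock advances 60 + 5 = 65 minutes.
True elapsed: 2 hours and 48 minutes = 168 minutes.
Faulty clock advances: 168 x 65/60 = 182 minutes (drift: 14 minutes ahead).
Shown time: 12:15 + 182 minutes = 3:17.

Final answer: 3:17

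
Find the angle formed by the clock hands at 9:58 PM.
Hour hand position: 9 x 30 + 58 x 0.5 = 299 degrees
Minute hand position: 58 x 6 = 348 degrees
Difference: |299 - 348| = 49 degrees
The angle between the hands is 49 degrees

Final answer: 49 degrees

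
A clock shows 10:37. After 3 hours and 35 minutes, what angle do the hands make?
First find the time 3 hours and 35 minutes after 10:37.
Total minutes: 10 x 60 + 37 + 3 x 60 + 35 = 852.
852 mod 720 = 132 minutes = 2:12.
Now compute the angle at 2:12:
Hour hand: 2 x 30 + 12 x 0.5 = 66 degrees
Minute hand: 12 x 6 = 72 degrees
Difference: |66 - 72| = 6 degrees
The angle is 6 degrees

Final answer: 6 degrees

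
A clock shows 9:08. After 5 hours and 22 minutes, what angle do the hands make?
First find the time 5 hours and 22 minutes after 9:08.
Total minutes: 9 x 60 + 8 + 5 x 60 + 22 = 870.
870 mod 720 = 150 minutes = 2:30.
Now compute the angle at 2:30:
Hour hand: 2 x 30 + 30 x 0.5 = 75 degrees
Minute hand: 30 x 6 = 180 degrees
Difference: |75 - 180| = 105 degrees
The angle is 105 degrees

Final answer: 105 degrees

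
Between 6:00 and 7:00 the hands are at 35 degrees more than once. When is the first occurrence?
At t minutes past 6:00, the hour hand is at 30 x 6 + 0.5t degrees and the minute hand is at 6t degrees.
The smaller angle between them is 35 degrees when |30H - 5.5t| = 35 or |30H - 5.5t| = 325.
With H = 6, solve 30 x 6 - 5.5t = +/- target for each target:
  t = (30 x 6 - 35) / 5.5 = 26.36
  t = (30 x 6 + 35) / 5.5 = 39.09
  t = (30 x 6 - 325) / 5.5 = -26.36 (outside (0, 60))
  t = (30 x 6 + 325) / 5.5 = 91.82 (outside (0, 60))
Valid solutions in (0, 60): {26.36, 39.09} minutes.
The first occurrence is t = 26.36 minutes.
The hands form a 35-degree angle at 26.36 minutes past 6:00.

Final answer: 26.36 minutes past 6:00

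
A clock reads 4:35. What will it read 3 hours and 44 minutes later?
Starting time: 4:35
Adding 44 minutes to 35 minutes: 35 + 44 = 79 minutes = 1 hour and 19 minutes
Adding 3 hours: 4 + 3 + 1 (carry) = 8
Final time: 8:19

Final answer: 8:19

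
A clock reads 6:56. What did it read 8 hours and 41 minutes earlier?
Starting time: 6:56 = 416 total minutes past 12:00
Subtracting: 8 hours and 41 minutes = 521 minutes
416 - 521 = -105 (negative, add 12 hours = 720) = 615 minutes
= 10 hours and 15 minutes past 12:00 = 10:15

Final answer: 10:15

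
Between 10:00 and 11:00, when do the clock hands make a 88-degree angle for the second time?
At t minutes past 10:00, the hour hand is at 30 x 10 + 0.5t degrees and the minute hand is at 6t degrees.
The smaller angle between them is 88 degrees when |30H - 5.5t| = 88 or |30H - 5.5t| = 272.
With H = 10, solve 30 x 10 - 5.5t = +/- target for each target:
  t = (30 x 10 - 88) / 5.5 = 38.55
  t = (30 x 10 + 88) / 5.5 = 70.55 (outside (0, 60))
  t = (30 x 10 - 272) / 5.5 = 5.09
  t = (30 x 10 + 272) / 5.5 = 104 (outside (0, 60))
Valid solutions in (0, 60): {5.09, 38.55} minutes.
The second occurrence is t = 38.55 minutes.
The hands form a 88-degree angle at 38.55 minutes past 10:00.

Final answer: 38.55 minutes past 10:00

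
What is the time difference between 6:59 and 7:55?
From 6:59 to 7:55:
(7 x 60 + 55) - (6 x 60 + 59) = 475 - 419 = 56 minutes
= 56 minutes

Final answer: 56 minutes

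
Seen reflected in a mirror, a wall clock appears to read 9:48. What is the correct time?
Reflection across the vertical (12-6) axis maps a hand at angle A degrees to (360 - A) degrees, which sends a reading of T minutes past 12:00 to (720 - T) minutes past 12:00.
Mirror reads 9:48 = 588 minutes past 12:00.
Actual time: (720 - 588) mod 720 = 132 minutes = 2:12.

Final answer: 2:12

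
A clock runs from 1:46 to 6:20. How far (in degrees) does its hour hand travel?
The hour hand moves 0.5 degrees per minute.
Time elapsed: 6:20 - 1:46 = 274 minutes
Angular displacement: 274 x 0.5 = 137 degrees

Final answer: 137 degrees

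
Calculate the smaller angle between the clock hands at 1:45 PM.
Hour hand position: 1 x 30 + 45 x 0.5 = 52.5 degrees
Minute hand position: 45 x 6 = 270 degrees
Difference: |52.5 - 270| = 217.5 degrees
Since 217.5 > 180, the smaller angle is 360 - 217.5 = 142.5 degrees

Final answer: 142.5 degrees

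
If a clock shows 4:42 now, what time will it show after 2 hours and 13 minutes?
Starting time: 4:42
Adding 13 minutes to 42 minutes: 42 + 13 = 55 minutes
Adding 2 hours: 4 + 2 = 6
Final time: 6:55

Final answer: 6:55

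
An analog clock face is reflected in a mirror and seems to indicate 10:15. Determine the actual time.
Reflection across the vertical (12-6) axis maps a hand at angle A degrees to (360 - A) degrees, which sends a reading of T minutes past 12:00 to (720 - T) minutes past 12:00.
Mirror reads 10:15 = 615 minutes past 12:00.
Actual time: (720 - 615) mod 720 = 105 minutes = 1:45.

Final answer: 1:45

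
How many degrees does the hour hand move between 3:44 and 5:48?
The hour hand moves 0.5 degrees per minute.
Time elapsed: 5:48 - 3:44 = 124 minutes
Angular displacement: 124 x 0.5 = 62 degrees

Final answer: 62 degrees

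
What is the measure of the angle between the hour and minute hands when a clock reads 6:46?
Hour hand position: 6 x 30 + 46 x 0.5 = 203 degrees
Minute hand position: 46 x 6 = 276 degrees
Difference: |203 - 276| = 73 degrees
The angle between the hands is 73 degrees

Final answer: 73 degrees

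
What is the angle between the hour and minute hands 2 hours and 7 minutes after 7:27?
First find the time 2 hours and 7 minutes after 7:27.
Total minutes: 7 x 60 + 27 + 2 x 60 + 7 = 574.
574 mod 720 = 574 minutes = 9:34.
Now compute the angle at 9:34:
Hour hand: 9 x 30 + 34 x 0.5 = 287 degrees
Minute hand: 34 x 6 = 204 degrees
Difference: |287 - 204| = 83 degrees
The angle is 83 degrees

Final answer: 83 degrees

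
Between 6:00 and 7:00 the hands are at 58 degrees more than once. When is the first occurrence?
At t minutes past 6:00, the hour hand is at 30 x 6 + 0.5t degrees and the minute hand is at 6t degrees.
The smaller angle between them is 58 degrees when |30H - 5.5t| = 58 or |30H - 5.5t| = 302.
With H = 6, solve 30 x 6 - 5.5t = +/- target for each target:
  t = (30 x 6 - 58) / 5.5 = 22.18
  t = (30 x 6 + 58) / 5.5 = 43.27
  t = (30 x 6 - 302) / 5.5 = -22.18 (outside (0, 60))
  t = (30 x 6 + 302) / 5.5 = 87.64 (outside (0, 60))
Valid solutions in (0, 60): {22.18, 43.27} minutes.
The first occurrence is t = 22.18 minutes.
The hands form a 58-degree angle at 22.18 minutes past 6:00.

Final answer: 22.18 minutes past 6:00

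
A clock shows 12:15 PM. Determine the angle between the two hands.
Hour hand position: 0 x 30 + 15 x 0.5 = 7.5 degrees
Minute hand position: 15 x 6 = 90 degrees
Difference: |7.5 - 90| = 82.5 degrees
The angle between the hands is 82.5 degrees

Final answer: 82.5 degrees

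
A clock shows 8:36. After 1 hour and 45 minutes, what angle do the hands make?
First find the time 1 hour and 45 minutes after 8:36.
Total minutes: 8 x 60 + 36 + 1 x 60 + 45 = 621.
621 mod 720 = 621 minutes = 10:21.
Now compute the angle at 10:21:
Hour hand: 10 x 30 + 21 x 0.5 = 310.5 degrees
Minute hand: 21 x 6 = 126 degrees
Difference: |310.5 - 126| = 184.5 degrees
Smaller angle: 360 - 184.5 = 175.5 degrees

Final answer: 175.5 degrees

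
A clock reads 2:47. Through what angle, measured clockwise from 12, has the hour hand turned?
The hour hand moves 30 degrees per hour and 0.5 degrees per minute.
At 2:47: (2) x 30 + 47 x 0.5 = 60 + 23.5 = 83.5 degrees

Final answer: 83.5 degrees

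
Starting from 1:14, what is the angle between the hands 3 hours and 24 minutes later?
First find the time 3 hours and 24 minutes after 1:14.
Total minutes: 1 x 60 + 14 + 3 x 60 + 24 = 278.
278 mod 720 = 278 minutes = 4:38.
Now compute the angle at 4:38:
Hour hand: 4 x 30 + 38 x 0.5 = 139 degrees
Minute hand: 38 x 6 = 228 degrees
Difference: |139 - 228| = 89 degrees
The angle is 89 degrees

Final answer: 89 degrees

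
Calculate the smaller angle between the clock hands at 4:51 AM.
Hour hand position: 4 x 30 + 51 x 0.5 = 145.5 degrees
Minute hand position: 51 x 6 = 306 degrees
Difference: |145.5 - 306| = 160.5 degrees
The angle between the hands is 160.5 degrees

Final answer: 160.5 degrees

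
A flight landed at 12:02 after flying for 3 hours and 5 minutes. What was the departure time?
Starting time: 12:02 = 2 total minutes past 12:00
Subtracting: 3 hours and 5 minutes = 185 minutes
2 - 185 = -183 (negative, add 12 hours = 720) = 537 minutes
= 8 hours and 57 minutes past 12:00 = 8:57

Final answer: 8:57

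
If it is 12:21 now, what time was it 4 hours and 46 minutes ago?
Starting time: 12:21 = 21 total minutes past 12:00
Subtracting: 4 hours and 46 minutes = 286 minutes
21 - 286 = -265 (negative, add 12 hours = 720) = 455 minutes
= 7 hours and 35 minutes past 12:00 = 7:35

Final answer: 7:35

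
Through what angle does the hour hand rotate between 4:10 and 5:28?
The hour hand moves 0.5 degrees per minute.
Time elapsed: 5:28 - 4:10 = 78 minutes
Angular displacement: 78 x 0.5 = 39 degrees

Final answer: 39 degrees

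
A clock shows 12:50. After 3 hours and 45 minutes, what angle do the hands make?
First find the time 3 hours and 45 minutes after 12:50.
Total minutes: 12 x 60 + 50 + 3 x 60 + 45 = 995.
995 mod 720 = 275 minutes = 4:35.
Now compute the angle at 4:35:
Hour hand: 4 x 30 + 35 x 0.5 = 137.5 degrees
Minute hand: 35 x 6 = 210 degrees
Difference: |137.5 - 210| = 72.5 degrees
The angle is 72.5 degrees

Final answer: 72.5 degrees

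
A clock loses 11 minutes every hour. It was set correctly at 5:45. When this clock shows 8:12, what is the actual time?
For every 60 true minutes, the faulty clock advances 49 minutes, so 1 faulty-clock minute corresponds to 60/49 true minutes.
From 5:45 to 8:12 on the faulty dial is 147 minutes.
True elapsed: 147 x 60/49 = 180 minutes = 3 hours.
True time: 5:45 + 3 hours = 8:45.

Final answer: 8:45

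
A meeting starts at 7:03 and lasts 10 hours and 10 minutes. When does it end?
Starting time: 7:03
Adding 10 minutes to 3 minutes: 3 + 10 = 13 minutes
Adding 10 hours: 7 + 10 = 17 - 12 = 5
Final time: 5:13

Final answer: 5:13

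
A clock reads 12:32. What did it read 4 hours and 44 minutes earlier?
Starting time: 12:32 = 32 total minutes past 12:00
Subtracting: 4 hours and 44 minutes = 284 minutes
32 - 284 = -252 (negative, add 12 hours = 720) = 468 minutes
= 7 hours and 48 minutes past 12:00 = 7:48

Final answer: 7:48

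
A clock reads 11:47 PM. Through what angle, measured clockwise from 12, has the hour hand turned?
The hour hand moves 30 degrees per hour and 0.5 degrees per minute.
At 11:47: (11) x 30 + 47 x 0.5 = 330 + 23.5 = 353.5 degrees

Final answer: 353.5 degrees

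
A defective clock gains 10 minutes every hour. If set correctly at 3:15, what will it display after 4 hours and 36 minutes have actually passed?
For every 60 true minutes, the faulty clock advances 60 + 10 = 70 minutes.
True elapsed: 4 hours and 36 minutes = 276 minutes.
Faulty clock advances: 276 x 70/60 = 322 minutes (drift: 46 minutes ahead).
Shown time: 3:15 + 322 minutes = 8:37.

Final answer: 8:37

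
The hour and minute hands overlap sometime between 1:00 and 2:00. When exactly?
The minute hand gains 5.5 degrees per minute on the hour hand.
At 1:00, the hour hand is at 30 degrees and the minute hand is at 0 degrees.
The gap is 30 degrees. Time to close: 30/5.5 = 60 x 1/11 = 5.45 minutes.
The hands overlap at 5.45 minutes past 1:00.

Final answer: 5.45 minutes past 1:00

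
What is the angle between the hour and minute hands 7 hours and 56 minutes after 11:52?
First find the time 7 hours and 56 minutes after 11:52.
Total minutes: 11 x 60 + 52 + 7 x 60 + 56 = 1188.
1188 mod 720 = 468 minutes = 7:48.
Now compute the angle at 7:48:
Hour hand: 7 x 30 + 48 x 0.5 = 234 degrees
Minute hand: 48 x 6 = 288 degrees
Difference: |234 - 288| = 54 degrees
The angle is 54 degrees

Final answer: 54 degrees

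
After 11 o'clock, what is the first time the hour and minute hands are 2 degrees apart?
At t minutes past 11:00, the hour hand is at 30 x 11 + 0.5t degrees and the minute hand is at 6t degrees.
The smaller angle between them is 2 degrees when |30H - 5.5t| = 2 or |30H - 5.5t| = 358.
With H = 11, solve 30 x 11 - 5.5t = +/- target for each target:
  t = (30 x 11 - 2) / 5.5 = 59.64
  t = (30 x 11 + 2) / 5.5 = 60.36 (outside (0, 60))
  t = (30 x 11 - 358) / 5.5 = -5.09 (outside (0, 60))
  t = (30 x 11 + 358) / 5.5 = 125.09 (outside (0, 60))
Valid solutions in (0, 60): {59.64} minutes.
The first occurrence is t = 59.64 minutes.
The hands form a 2-degree angle at 59.64 minutes past 11:00.

Final answer: 59.64 minutes past 11:00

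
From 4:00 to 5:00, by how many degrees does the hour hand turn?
The hour hand moves 0.5 degrees per minute.
Time elapsed: 5:00 - 4:00 = 60 minutes
Angular displacement: 60 x 0.5 = 30 degrees

Final answer: 30 degrees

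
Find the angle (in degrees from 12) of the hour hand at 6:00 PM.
The hour hand moves 30 degrees per hour and 0.5 degrees per minute.
At 6:00: (6) x 30 + 0 x 0.5 = 180 + 0 = 180 degrees

Final answer: 180 degrees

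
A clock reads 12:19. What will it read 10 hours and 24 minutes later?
Starting time: 12:19
Adding 24 minutes to 19 minutes: 19 + 24 = 43 minutes
Adding 10 hours: 12 + 10 = 22 - 12 = 10
Final time: 10:43

Final answer: 10:43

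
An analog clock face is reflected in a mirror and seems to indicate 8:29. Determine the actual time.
Reflection across the vertical (12-6) axis maps a hand at angle A degrees to (360 - A) degrees, which sends a reading of T minutes past 12:00 to (720 - T) minutes past 12:00.
Mirror reads 8:29 = 509 minutes past 12:00.
Actual time: (720 - 509) mod 720 = 211 minutes = 3:31.

Final answer: 3:31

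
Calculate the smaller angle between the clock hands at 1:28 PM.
Hour hand position: 1 x 30 + 28 x 0.5 = 44 degrees
Minute hand position: 28 x 6 = 168 degrees
Difference: |44 - 168| = 124 degrees
The angle between the hands is 124 degrees

Final answer: 124 degrees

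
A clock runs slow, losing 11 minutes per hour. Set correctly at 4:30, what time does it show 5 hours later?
For every 60 true minutes, the faulty clock advances 60 - 11 = 49 minutes.
True elapsed: 5 hours = 300 minutes.
Faulty clock advances: 300 x 49/60 = 245 minutes (drift: 55 minutes behind).
Shown time: 4:30 + 245 minutes = 8:35.

Final answer: 8:35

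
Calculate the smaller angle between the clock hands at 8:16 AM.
Hour hand position: 8 x 30 + 16 x 0.5 = 248 degrees
Minute hand position: 16 x 6 = 96 degrees
Difference: |248 - 96| = 152 degrees
The angle between the hands is 152 degrees

Final answer: 152 degrees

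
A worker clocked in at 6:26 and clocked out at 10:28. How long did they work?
From 6:26 to 10:28:
(10 x 60 + 28) - (6 x 60 + 26) = 628 - 386 = 242 minutes
= 4 hours and 2 minutes

Final answer: 4 hours and 2 minutes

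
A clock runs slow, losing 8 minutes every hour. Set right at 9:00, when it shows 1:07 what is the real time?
For every 60 true minutes, the faulty clock advances 52 minutes, so 1 faulty-clock minute corresponds to 60/52 true minutes.
From 9:00 to 1:07 on the faulty dial is 247 minutes.
True elapsed: 247 x 60/52 = 285 minutes = 4 hours and 45 minutes.
True time: 9:00 + 4 hours and 45 minutes = 1:45.

Final answer: 1:45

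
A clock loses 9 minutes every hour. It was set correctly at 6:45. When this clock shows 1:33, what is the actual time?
For every 60 true minutes, the faulty clock advances 51 minutes, so 1 faulty-clock minute corresponds to 60/51 true minutes.
From 6:45 to 1:33 on the faulty dial is 408 minutes.
True elapsed: 408 x 60/51 = 480 minutes = 8 hours.
True time: 6:45 + 8 hours = 2:45.

Final answer: 2:45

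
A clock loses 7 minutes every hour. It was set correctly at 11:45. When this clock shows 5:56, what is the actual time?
For every 60 true minutes, the faulty clock advances 53 minutes, so 1 faulty-clock minute corresponds to 60/53 true minutes.
From 11:45 to 5:56 on the faulty dial is 371 minutes.
True elapsed: 371 x 60/53 = 420 minutes = 7 hours.
True time: 11:45 + 7 hours = 6:45.

Final answer: 6:45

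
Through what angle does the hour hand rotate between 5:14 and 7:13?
The hour hand moves 0.5 degrees per minute.
Time elapsed: 7:13 - 5:14 = 119 minutes
Angular displacement: 119 x 0.5 = 59.5 degrees

Final answer: 59.5 degrees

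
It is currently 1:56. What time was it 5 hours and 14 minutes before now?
Starting time: 1:56 = 116 total minutes past 12:00
Subtracting: 5 hours and 14 minutes = 314 minutes
116 - 314 = -198 (negative, add 12 hours = 720) = 522 minutes
= 8 hours and 42 minutes past 12:00 = 8:42

Final answer: 8:42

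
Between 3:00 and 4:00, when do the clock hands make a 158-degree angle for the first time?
At t minutes past 3:00, the hour hand is at 30 x 3 + 0.5t degrees and the minute hand is at 6t degrees.
The smaller angle between them is 158 degrees when |30H - 5.5t| = 158 or |30H - 5.5t| = 202.
With H = 3, solve 30 x 3 - 5.5t = +/- target for each target:
  t = (30 x 3 - 158) / 5.5 = -12.36 (outside (0, 60))
  t = (30 x 3 + 158) / 5.5 = 45.09
  t = (30 x 3 - 202) / 5.5 = -20.36 (outside (0, 60))
  t = (30 x 3 + 202) / 5.5 = 53.09
Valid solutions in (0, 60): {45.09, 53.09} minutes.
The first occurrence is t = 45.09 minutes.
The hands form a 158-degree angle at 45.09 minutes past 3:00.

Final answer: 45.09 minutes past 3:00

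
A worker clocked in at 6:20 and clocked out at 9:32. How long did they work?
From 6:20 to 9:32:
(9 x 60 + 32) - (6 x 60 + 20) = 572 - 380 = 192 minutes
= 3 hours and 12 minutes

Final answer: 3 hours and 12 minutes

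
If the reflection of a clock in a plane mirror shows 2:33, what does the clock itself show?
Reflection across the vertical (12-6) axis maps a hand at angle A degrees to (360 - A) degrees, which sends a reading of T minutes past 12:00 to (720 - T) minutes past 12:00.
Mirror reads 2:33 = 153 minutes past 12:00.
Actual time: (720 - 153) mod 720 = 567 minutes = 9:27.

Final answer: 9:27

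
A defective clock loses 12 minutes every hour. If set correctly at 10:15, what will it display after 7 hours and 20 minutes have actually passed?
For every 60 true minutes, the faulty clock advances 60 - 12 = 48 minutes.
True elapsed: 7 hours and 20 minutes = 440 minutes.
Faulty clock advances: 440 x 48/60 = 352 minutes (drift: 88 minutes behind).
Shown time: 10:15 + 352 minutes = 4:07.

Final answer: 4:07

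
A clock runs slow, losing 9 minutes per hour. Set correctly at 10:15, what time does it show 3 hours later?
For every 60 true minutes, the faulty clock advances 60 - 9 = 51 minutes.
True elapsed: 3 hours = 180 minutes.
Faulty clock advances: 180 x 51/60 = 153 minutes (drift: 27 minutes behind).
Shown time: 10:15 + 153 minutes = 12:48.

Final answer: 12:48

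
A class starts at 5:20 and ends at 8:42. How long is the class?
From 5:20 to 8:42:
(8 x 60 + 42) - (5 x 60 + 20) = 522 - 320 = 202 minutes
= 3 hours and 22 minutes

Final answer: 3 hours and 22 minutes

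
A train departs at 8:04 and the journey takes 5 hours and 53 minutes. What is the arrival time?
Starting time: 8:04
Adding 53 minutes to 4 minutes: 4 + 53 = 57 minutes
Adding 5 hours: 8 + 5 = 13 - 12 = 1
Final time: 1:57

Final answer: 1:57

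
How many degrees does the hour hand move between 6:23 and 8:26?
The hour hand moves 0.5 degrees per minute.
Time elapsed: 8:26 - 6:23 = 123 minutes
Angular displacement: 123 x 0.5 = 61.5 degrees

Final answer: 61.5 degrees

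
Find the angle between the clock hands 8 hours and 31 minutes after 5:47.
First find the time 8 hours and 31 minutes after 5:47.
Total minutes: 5 x 60 + 47 + 8 x 60 + 31 = 858.
858 mod 720 = 138 minutes = 2:18.
Now compute the angle at 2:18:
Hour hand: 2 x 30 + 18 x 0.5 = 69 degrees
Minute hand: 18 x 6 = 108 degrees
Difference: |69 - 108| = 39 degrees
The angle is 39 degrees

Final answer: 39 degrees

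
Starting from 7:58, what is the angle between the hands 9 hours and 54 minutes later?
First find the time 9 hours and 54 minutes after 7:58.
Total minutes: 7 x 60 + 58 + 9 x 60 + 54 = 1072.
1072 mod 720 = 352 minutes = 5:52.
Now compute the angle at 5:52:
Hour hand: 5 x 30 + 52 x 0.5 = 176 degrees
Minute hand: 52 x 6 = 312 degrees
Difference: |176 - 312| = 136 degrees
The angle is 136 degrees

Final answer: 136 degrees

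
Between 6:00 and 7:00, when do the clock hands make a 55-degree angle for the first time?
At t minutes past 6:00, the hour hand is at 30 x 6 + 0.5t degrees and the minute hand is at 6t degrees.
The smaller angle between them is 55 degrees when |30H - 5.5t| = 55 or |30H - 5.5t| = 305.
With H = 6, solve 30 x 6 - 5.5t = +/- target for each target:
  t = (30 x 6 - 55) / 5.5 = 22.73
  t = (30 x 6 + 55) / 5.5 = 42.73
  t = (30 x 6 - 305) / 5.5 = -22.73 (outside (0, 60))
  t = (30 x 6 + 305) / 5.5 = 88.18 (outside (0, 60))
Valid solutions in (0, 60): {22.73, 42.73} minutes.
The first occurrence is t = 22.73 minutes.
The hands form a 55-degree angle at 22.73 minutes past 6:00.

Final answer: 22.73 minutes past 6:00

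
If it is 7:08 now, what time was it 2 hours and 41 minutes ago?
Starting time: 7:08 = 428 total minutes past 12:00
Subtracting: 2 hours and 41 minutes = 161 minutes
428 - 161 = 267 minutes
= 4 hours and 27 minutes past 12:00 = 4:27

Final answer: 4:27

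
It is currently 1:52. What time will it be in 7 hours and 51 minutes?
Starting time: 1:52
Adding 51 minutes to 52 minutes: 52 + 51 = 103 minutes = 1 hour and 43 minutes
Adding 7 hours: 1 + 7 + 1 (carry) = 9
Final time: 9:43

Final answer: 9:43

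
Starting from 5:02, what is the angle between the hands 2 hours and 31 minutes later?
First find the time 2 hours and 31 minutes after 5:02.
Total minutes: 5 x 60 + 2 + 2 x 60 + 31 = 453.
453 mod 720 = 453 minutes = 7:33.
Now compute the angle at 7:33:
Hour hand: 7 x 30 + 33 x 0.5 = 226.5 degrees
Minute hand: 33 x 6 = 198 degrees
Difference: |226.5 - 198| = 28.5 degrees
The angle is 28.5 degrees

Final answer: 28.5 degrees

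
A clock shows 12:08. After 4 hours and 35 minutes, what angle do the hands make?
First find the time 4 hours and 35 minutes after 12:08.
Total minutes: 12 x 60 + 8 + 4 x 60 + 35 = 1003.
1003 mod 720 = 283 minutes = 4:43.
Now compute the angle at 4:43:
Hour hand: 4 x 30 + 43 x 0.5 = 141.5 degrees
Minute hand: 43 x 6 = 258 degrees
Difference: |141.5 - 258| = 116.5 degrees
The angle is 116.5 degrees

Final answer: 116.5 degrees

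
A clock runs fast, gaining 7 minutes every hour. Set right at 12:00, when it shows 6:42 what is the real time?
For every 60 true minutes, the faulty clock advances 67 minutes, so 1 faulty-clock minute corresponds to 60/67 true minutes.
From 12:00 to 6:42 on the faulty dial is 402 minutes.
True elapsed: 402 x 60/67 = 360 minutes = 6 hours.
True time: 12:00 + 6 hours = 6:00.

Final answer: 6:00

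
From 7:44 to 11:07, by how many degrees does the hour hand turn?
The hour hand moves 0.5 degrees per minute.
Time elapsed: 11:07 - 7:44 = 203 minutes
Angular displacement: 203 x 0.5 = 101.5 degrees

Final answer: 101.5 degrees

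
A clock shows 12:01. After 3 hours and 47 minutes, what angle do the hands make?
First find the time 3 hours and 47 minutes after 12:01.
Total minutes: 12 x 60 + 1 + 3 x 60 + 47 = 948.
948 mod 720 = 228 minutes = 3:48.
Now compute the angle at 3:48:
Hour hand: 3 x 30 + 48 x 0.5 = 114 degrees
Minute hand: 48 x 6 = 288 degrees
Difference: |114 - 288| = 174 degrees
The angle is 174 degrees

Final answer: 174 degrees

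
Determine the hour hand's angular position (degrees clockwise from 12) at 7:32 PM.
The hour hand moves 30 degrees per hour and 0.5 degrees per minute.
At 7:32: (7) x 30 + 32 x 0.5 = 210 + 16 = 226 degrees

Final answer: 226 degrees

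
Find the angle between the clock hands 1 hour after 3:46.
First find the time 1 hour after 3:46.
Total minutes: 3 x 60 + 46 + 1 x 60 + 0 = 286.
286 mod 720 = 286 minutes = 4:46.
Now compute the angle at 4:46:
Hour hand: 4 x 30 + 46 x 0.5 = 143 degrees
Minute hand: 46 x 6 = 276 degrees
Difference: |143 - 276| = 133 degrees
The angle is 133 degrees

Final answer: 133 degrees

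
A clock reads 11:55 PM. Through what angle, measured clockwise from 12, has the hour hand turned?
The hour hand moves 30 degrees per hour and 0.5 degrees per minute.
At 11:55: (11) x 30 + 55 x 0.5 = 330 + 27.5 = 357.5 degrees

Final answer: 357.5 degrees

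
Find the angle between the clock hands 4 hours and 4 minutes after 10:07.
First find the time 4 hours and 4 minutes after 10:07.
Total minutes: 10 x 60 + 7 + 4 x 60 + 4 = 851.
851 mod 720 = 131 minutes = 2:11.
Now compute the angle at 2:11:
Hour hand: 2 x 30 + 11 x 0.5 = 65.5 degrees
Minute hand: 11 x 6 = 66 degrees
Difference: |65.5 - 66| = 0.5 degrees
The angle is 0.5 degrees

Final answer: 0.5 degrees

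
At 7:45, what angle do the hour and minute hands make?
Hour hand position: 7 x 30 + 45 x 0.5 = 232.5 degrees
Minute hand position: 45 x 6 = 270 degrees
Difference: |232.5 - 270| = 37.5 degrees
The angle between the hands is 37.5 degrees

Final answer: 37.5 degrees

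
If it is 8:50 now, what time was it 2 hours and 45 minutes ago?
Starting time: 8:50 = 530 total minutes past 12:00
Subtracting: 2 hours and 45 minutes = 165 minutes
530 - 165 = 365 minutes
= 6 hours and 5 minutes past 12:00 = 6:05

Final answer: 6:05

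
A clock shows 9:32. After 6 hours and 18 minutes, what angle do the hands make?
First find the time 6 hours and 18 minutes after 9:32.
Total minutes: 9 x 60 + 32 + 6 x 60 + 18 = 950.
950 mod 720 = 230 minutes = 3:50.
Now compute the angle at 3:50:
Hour hand: 3 x 30 + 50 x 0.5 = 115 degrees
Minute hand: 50 x 6 = 300 degrees
Difference: |115 - 300| = 185 degrees
Smaller angle: 360 - 185 = 175 degrees

Final answer: 175 degrees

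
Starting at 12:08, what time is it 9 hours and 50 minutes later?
Starting time: 12:08
Adding 50 minutes to 8 minutes: 8 + 50 = 58 minutes
Adding 9 hours: 12 + 9 = 21 - 12 = 9
Final time: 9:58

Final answer: 9:58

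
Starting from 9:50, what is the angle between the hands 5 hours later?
First find the time 5 hours after 9:50.
Total minutes: 9 x 60 + 50 + 5 x 60 + 0 = 890.
890 mod 720 = 170 minutes = 2:50.
Now compute the angle at 2:50:
Hour hand: 2 x 30 + 50 x 0.5 = 85 degrees
Minute hand: 50 x 6 = 300 degrees
Difference: |85 - 300| = 215 degrees
Smaller angle: 360 - 215 = 145 degrees

Final answer: 145 degrees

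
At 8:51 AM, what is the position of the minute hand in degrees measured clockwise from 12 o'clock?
The minute hand moves 6 degrees per minute.
At 8:51: 51 x 6 = 306 degrees

Final answer: 306 degrees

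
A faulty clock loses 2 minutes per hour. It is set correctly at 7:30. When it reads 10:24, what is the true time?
For every 60 true minutes, the faulty clock advances 58 minutes, so 1 faulty-clock minute corresponds to 60/58 true minutes.
From 7:30 to 10:24 on the faulty dial is 174 minutes.
True elapsed: 174 x 60/58 = 180 minutes = 3 hours.
True time: 7:30 + 3 hours = 10:30.

Final answer: 10:30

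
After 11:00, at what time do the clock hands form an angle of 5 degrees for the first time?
At t minutes past 11:00, the hour hand is at 30 x 11 + 0.5t degrees and the minute hand is at 6t degrees.
The smaller angle between them is 5 degrees when |30H - 5.5t| = 5 or |30H - 5.5t| = 355.
With H = 11, solve 30 x 11 - 5.5t = +/- target for each target:
  t = (30 x 11 - 5) / 5.5 = 59.09
  t = (30 x 11 + 5) / 5.5 = 60.91 (outside (0, 60))
  t = (30 x 11 - 355) / 5.5 = -4.55 (outside (0, 60))
  t = (30 x 11 + 355) / 5.5 = 124.55 (outside (0, 60))
Valid solutions in (0, 60): {59.09} minutes.
The first occurrence is t = 59.09 minutes.
The hands form a 5-degree angle at 59.09 minutes past 11:00.

Final answer: 59.09 minutes past 11:00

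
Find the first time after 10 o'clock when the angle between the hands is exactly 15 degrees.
At t minutes past 10:00, the hour hand is at 30 x 10 + 0.5t degrees and the minute hand is at 6t degrees.
The smaller angle between them is 15 degrees when |30H - 5.5t| = 15 or |30H - 5.5t| = 345.
With H = 10, solve 30 x 10 - 5.5t = +/- target for each target:
  t = (30 x 10 - 15) / 5.5 = 51.82
  t = (30 x 10 + 15) / 5.5 = 57.27
  t = (30 x 10 - 345) / 5.5 = -8.18 (outside (0, 60))
  t = (30 x 10 + 345) / 5.5 = 117.27 (outside (0, 60))
Valid solutions in (0, 60): {51.82, 57.27} minutes.
The first occurrence is t = 51.82 minutes.
The hands form a 15-degree angle at 51.82 minutes past 10:00.

Final answer: 51.82 minutes past 10:00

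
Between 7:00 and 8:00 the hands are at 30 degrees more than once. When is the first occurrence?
At t minutes past 7:00, the hour hand is at 30 x 7 + 0.5t degrees and the minute hand is at 6t degrees.
The smaller angle between them is 30 degrees when |30H - 5.5t| = 30 or |30H - 5.5t| = 330.
With H = 7, solve 30 x 7 - 5.5t = +/- target for each target:
  t = (30 x 7 - 30) / 5.5 = 32.73
  t = (30 x 7 + 30) / 5.5 = 43.64
  t = (30 x 7 - 330) / 5.5 = -21.82 (outside (0, 60))
  t = (30 x 7 + 330) / 5.5 = 98.18 (outside (0, 60))
Valid solutions in (0, 60): {32.73, 43.64} minutes.
The first occurrence is t = 32.73 minutes.
The hands form a 30-degree angle at 32.73 minutes past 7:00.

Final answer: 32.73 minutes past 7:00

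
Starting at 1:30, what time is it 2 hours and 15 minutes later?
Starting time: 1:30
Adding 15 minutes to 30 minutes: 30 + 15 = 45 minutes
Adding 2 hours: 1 + 2 = 3
Final time: 3:45

Final answer: 3:45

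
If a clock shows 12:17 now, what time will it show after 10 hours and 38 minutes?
Starting time: 12:17
Adding 38 minutes to 17 minutes: 17 + 38 = 55 minutes
Adding 10 hours: 12 + 10 = 22 - 12 = 10
Final time: 10:55

Final answer: 10:55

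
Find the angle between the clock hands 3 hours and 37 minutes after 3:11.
First find the time 3 hours and 37 minutes after 3:11.
Total minutes: 3 x 60 + 11 + 3 x 60 + 37 = 408.
408 mod 720 = 408 minutes = 6:48.
Now compute the angle at 6:48:
Hour hand: 6 x 30 + 48 x 0.5 = 204 degrees
Minute hand: 48 x 6 = 288 degrees
Difference: |204 - 288| = 84 degrees
The angle is 84 degrees

Final answer: 84 degrees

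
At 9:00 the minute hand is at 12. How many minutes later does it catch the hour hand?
The minute hand gains 5.5 degrees per minute on the hour hand.
At 9:00, the hour hand is at 270 degrees and the minute hand is at 0 degrees.
The gap is 270 degrees. Time to close: 270/5.5 = 60 x 9/11 = 49.09 minutes.
The hands overlap at 49.09 minutes past 9:00.

Final answer: 49.09 minutes past 9:00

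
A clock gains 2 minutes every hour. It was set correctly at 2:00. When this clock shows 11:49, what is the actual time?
For every 60 true minutes, the faulty clock advances 62 minutes, so 1 faulty-clock minute corresponds to 60/62 true minutes.
From 2:00 to 11:49 on the faulty dial is 589 minutes.
True elapsed: 589 x 60/62 = 570 minutes = 9 hours and 30 minutes.
True time: 2:00 + 9 hours and 30 minutes = 11:30.

Final answer: 11:30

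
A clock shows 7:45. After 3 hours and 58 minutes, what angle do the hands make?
First find the time 3 hours and 58 minutes after 7:45.
Total minutes: 7 x 60 + 45 + 3 x 60 + 58 = 703.
703 mod 720 = 703 minutes = 11:43.
Now compute the angle at 11:43:
Hour hand: 11 x 30 + 43 x 0.5 = 351.5 degrees
Minute hand: 43 x 6 = 258 degrees
Difference: |351.5 - 258| = 93.5 degrees
The angle is 93.5 degrees

Final answer: 93.5 degrees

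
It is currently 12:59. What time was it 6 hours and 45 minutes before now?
Starting time: 12:59 = 59 total minutes past 12:00
Subtracting: 6 hours and 45 minutes = 405 minutes
59 - 405 = -346 (negative, add 12 hours = 720) = 374 minutes
= 6 hours and 14 minutes past 12:00 = 6:14

Final answer: 6:14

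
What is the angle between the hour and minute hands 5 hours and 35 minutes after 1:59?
First find the time 5 hours and 35 minutes after 1:59.
Total minutes: 1 x 60 + 59 + 5 x 60 + 35 = 454.
454 mod 720 = 454 minutes = 7:34.
Now compute the angle at 7:34:
Hour hand: 7 x 30 + 34 x 0.5 = 227 degrees
Minute hand: 34 x 6 = 204 degrees
Difference: |227 - 204| = 23 degrees
The angle is 23 degrees

Final answer: 23 degrees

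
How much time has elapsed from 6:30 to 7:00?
From 6:30 to 7:00:
(7 x 60 + 0) - (6 x 60 + 30) = 420 - 390 = 30 minutes
= 30 minutes

Final answer: 30 minutes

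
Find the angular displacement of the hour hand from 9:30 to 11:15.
The hour hand moves 0.5 degrees per minute.
Time elapsed: 11:15 - 9:30 = 105 minutes
Angular displacement: 105 x 0.5 = 52.5 degrees

Final answer: 52.5 degrees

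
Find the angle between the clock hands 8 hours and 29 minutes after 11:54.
First find the time 8 hours and 29 minutes after 11:54.
Total minutes: 11 x 60 + 54 + 8 x 60 + 29 = 1223.
1223 mod 720 = 503 minutes = 8:23.
Now compute the angle at 8:23:
Hour hand: 8 x 30 + 23 x 0.5 = 251.5 degrees
Minute hand: 23 x 6 = 138 degrees
Difference: |251.5 - 138| = 113.5 degrees
The angle is 113.5 degrees

Final answer: 113.5 degrees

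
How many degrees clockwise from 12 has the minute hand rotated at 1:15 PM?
The minute hand moves 6 degrees per minute.
At 1:15: 15 x 6 = 90 degrees

Final answer: 90 degrees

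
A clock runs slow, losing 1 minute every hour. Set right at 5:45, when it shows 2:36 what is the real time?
For every 60 true minutes, the faulty clock advances 59 minutes, so 1 faulty-clock minute corresponds to 60/59 true minutes.
From 5:45 to 2:36 on the faulty dial is 531 minutes.
True elapsed: 531 x 60/59 = 540 minutes = 9 hours.
True time: 5:45 + 9 hours = 2:45.

Final answer: 2:45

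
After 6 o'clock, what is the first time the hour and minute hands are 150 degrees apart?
At t minutes past 6:00, the hour hand is at 30 x 6 + 0.5t degrees and the minute hand is at 6t degrees.
The smaller angle between them is 150 degrees when |30H - 5.5t| = 150 or |30H - 5.5t| = 210.
With H = 6, solve 30 x 6 - 5.5t = +/- target for each target:
  t = (30 x 6 - 150) / 5.5 = 5.45
  t = (30 x 6 + 150) / 5.5 = 60 (outside (0, 60))
  t = (30 x 6 - 210) / 5.5 = -5.45 (outside (0, 60))
  t = (30 x 6 + 210) / 5.5 = 70.91 (outside (0, 60))
Valid solutions in (0, 60): {5.45} minutes.
The first occurrence is t = 5.45 minutes.
The hands form a 150-degree angle at 5.45 minutes past 6:00.

Final answer: 5.45 minutes past 6:00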